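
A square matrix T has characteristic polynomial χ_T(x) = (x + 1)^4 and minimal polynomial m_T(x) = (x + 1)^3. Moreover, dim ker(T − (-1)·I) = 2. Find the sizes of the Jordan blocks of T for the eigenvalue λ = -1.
Block sizes for λ = -1: [3, 1]

Step 1 — from the characteristic polynomial, algebraic multiplicity of λ = -1 is 4. From dim ker(T − (-1)·I) = 2, there are exactly 2 Jordan blocks for λ = -1.
Step 2 — from the minimal polynomial, the factor (x + 1)^3 tells us the largest block for λ = -1 has size 3.
Step 3 — with total size 4, 2 blocks, and largest block 3, the block sizes (in nonincreasing order) are [3, 1].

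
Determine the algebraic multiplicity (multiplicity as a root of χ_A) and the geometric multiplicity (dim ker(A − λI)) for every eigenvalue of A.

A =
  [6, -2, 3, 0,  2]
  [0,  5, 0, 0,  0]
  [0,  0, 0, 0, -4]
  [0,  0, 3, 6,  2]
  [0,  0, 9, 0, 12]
λ = 5: alg = 1, geom = 1; λ = 6: alg = 4, geom = 3

Step 1 — factor the characteristic polynomial to read off the algebraic multiplicities:
  χ_A(x) = (x - 6)^4*(x - 5)

Step 2 — compute geometric multiplicities via the rank-nullity identity g(λ) = n − rank(A − λI):
  rank(A − (5)·I) = 4, so dim ker(A − (5)·I) = n − 4 = 1
  rank(A − (6)·I) = 2, so dim ker(A − (6)·I) = n − 2 = 3

Summary:
  λ = 5: algebraic multiplicity = 1, geometric multiplicity = 1
  λ = 6: algebraic multiplicity = 4, geometric multiplicity = 3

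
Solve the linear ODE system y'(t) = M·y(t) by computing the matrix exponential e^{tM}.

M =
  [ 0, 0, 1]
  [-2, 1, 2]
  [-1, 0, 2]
e^{tM} =
  [-t*exp(t) + exp(t), 0, t*exp(t)]
  [-2*t*exp(t), exp(t), 2*t*exp(t)]
  [-t*exp(t), 0, t*exp(t) + exp(t)]

Strategy: write M = P · J · P⁻¹ where J is a Jordan canonical form, so e^{tM} = P · e^{tJ} · P⁻¹, and e^{tJ} can be computed block-by-block.

M has Jordan form
J =
  [1, 1, 0]
  [0, 1, 0]
  [0, 0, 1]
(up to reordering of blocks).

Per-block formulas:
  For a 2×2 Jordan block J_2(1): exp(t · J_2(1)) = e^(1t)·(I + t·N), where N is the 2×2 nilpotent shift.
  For a 1×1 block at λ = 1: exp(t · [1]) = [e^(1t)].

After assembling e^{tJ} and conjugating by P, we get:

e^{tM} =
  [-t*exp(t) + exp(t), 0, t*exp(t)]
  [-2*t*exp(t), exp(t), 2*t*exp(t)]
  [-t*exp(t), 0, t*exp(t) + exp(t)]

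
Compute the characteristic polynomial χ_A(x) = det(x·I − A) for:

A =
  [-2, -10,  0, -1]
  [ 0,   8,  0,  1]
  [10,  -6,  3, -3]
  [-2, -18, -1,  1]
x^4 - 10*x^3 + 24*x^2 + 32*x - 128

Expanding det(x·I − A) (e.g. by cofactor expansion or by noting that A is similar to its Jordan form J, which has the same characteristic polynomial as A) gives
  χ_A(x) = x^4 - 10*x^3 + 24*x^2 + 32*x - 128
which factors as (x - 4)^3*(x + 2). The eigenvalues (with algebraic multiplicities) are λ = -2 with multiplicity 1, λ = 4 with multiplicity 3.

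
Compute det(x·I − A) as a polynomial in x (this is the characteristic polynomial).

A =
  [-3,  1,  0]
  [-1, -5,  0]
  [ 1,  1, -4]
x^3 + 12*x^2 + 48*x + 64

Expanding det(x·I − A) (e.g. by cofactor expansion or by noting that A is similar to its Jordan form J, which has the same characteristic polynomial as A) gives
  χ_A(x) = x^3 + 12*x^2 + 48*x + 64
which factors as (x + 4)^3. The eigenvalues (with algebraic multiplicities) are λ = -4 with multiplicity 3.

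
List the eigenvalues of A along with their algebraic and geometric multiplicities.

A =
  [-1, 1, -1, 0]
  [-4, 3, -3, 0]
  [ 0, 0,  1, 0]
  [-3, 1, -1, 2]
λ = 1: alg = 3, geom = 1; λ = 2: alg = 1, geom = 1

Step 1 — factor the characteristic polynomial to read off the algebraic multiplicities:
  χ_A(x) = (x - 2)*(x - 1)^3

Step 2 — compute geometric multiplicities via the rank-nullity identity g(λ) = n − rank(A − λI):
  rank(A − (1)·I) = 3, so dim ker(A − (1)·I) = n − 3 = 1
  rank(A − (2)·I) = 3, so dim ker(A − (2)·I) = n − 3 = 1

Summary:
  λ = 1: algebraic multiplicity = 3, geometric multiplicity = 1
  λ = 2: algebraic multiplicity = 1, geometric multiplicity = 1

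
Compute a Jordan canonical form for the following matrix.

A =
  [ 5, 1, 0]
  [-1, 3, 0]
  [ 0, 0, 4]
J_2(4) ⊕ J_1(4)

The characteristic polynomial is
  det(x·I − A) = x^3 - 12*x^2 + 48*x - 64 = (x - 4)^3

Eigenvalues and multiplicities (the geometric multiplicity of λ is n − rank(A − λI), which equals the number of Jordan blocks for λ):
  λ = 4: algebraic multiplicity = 3, geometric multiplicity = 2

Determining the block sizes for each eigenvalue:
  λ = 4: 2 blocks summing to 3 forces exactly one block of size 2 and the rest size 1 → block sizes [2, 1]

Assembling the blocks gives a Jordan form
J =
  [4, 1, 0]
  [0, 4, 0]
  [0, 0, 4]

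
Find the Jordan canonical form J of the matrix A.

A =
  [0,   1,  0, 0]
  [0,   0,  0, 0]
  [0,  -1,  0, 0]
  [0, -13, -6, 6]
J_2(0) ⊕ J_1(0) ⊕ J_1(6)

The characteristic polynomial is
  det(x·I − A) = x^4 - 6*x^3 = x^3*(x - 6)

Eigenvalues and multiplicities (the geometric multiplicity of λ is n − rank(A − λI), which equals the number of Jordan blocks for λ):
  λ = 0: algebraic multiplicity = 3, geometric multiplicity = 2
  λ = 6: algebraic multiplicity = 1, geometric multiplicity = 1

Determining the block sizes for each eigenvalue:
  λ = 0: 2 blocks summing to 3 forces exactly one block of size 2 and the rest size 1 → block sizes [2, 1]
  λ = 6: one block (gm = 1), so the single block has size am = 1 → block sizes [1]

Assembling the blocks gives a Jordan form
J =
  [0, 1, 0, 0]
  [0, 0, 0, 0]
  [0, 0, 0, 0]
  [0, 0, 0, 6]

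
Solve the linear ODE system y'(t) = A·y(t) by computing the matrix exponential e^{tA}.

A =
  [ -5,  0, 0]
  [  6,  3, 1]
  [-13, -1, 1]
e^{tA} =
  [exp(-5*t), 0, 0]
  [-t*exp(2*t) + exp(2*t) - exp(-5*t), t*exp(2*t) + exp(2*t), t*exp(2*t)]
  [t*exp(2*t) - 2*exp(2*t) + 2*exp(-5*t), -t*exp(2*t), -t*exp(2*t) + exp(2*t)]

Strategy: write A = P · J · P⁻¹ where J is a Jordan canonical form, so e^{tA} = P · e^{tJ} · P⁻¹, and e^{tJ} can be computed block-by-block.

A has Jordan form
J =
  [-5, 0, 0]
  [ 0, 2, 1]
  [ 0, 0, 2]
(up to reordering of blocks).

Per-block formulas:
  For a 2×2 Jordan block J_2(2): exp(t · J_2(2)) = e^(2t)·(I + t·N), where N is the 2×2 nilpotent shift.
  For a 1×1 block at λ = -5: exp(t · [-5]) = [e^(-5t)].

After assembling e^{tJ} and conjugating by P, we get:

e^{tA} =
  [exp(-5*t), 0, 0]
  [-t*exp(2*t) + exp(2*t) - exp(-5*t), t*exp(2*t) + exp(2*t), t*exp(2*t)]
  [t*exp(2*t) - 2*exp(2*t) + 2*exp(-5*t), -t*exp(2*t), -t*exp(2*t) + exp(2*t)]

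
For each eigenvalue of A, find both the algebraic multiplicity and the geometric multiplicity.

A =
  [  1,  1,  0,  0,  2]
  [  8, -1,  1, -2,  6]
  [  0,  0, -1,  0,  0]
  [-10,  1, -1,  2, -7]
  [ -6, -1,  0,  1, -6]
λ = -1: alg = 5, geom = 2

Step 1 — factor the characteristic polynomial to read off the algebraic multiplicities:
  χ_A(x) = (x + 1)^5

Step 2 — compute geometric multiplicities via the rank-nullity identity g(λ) = n − rank(A − λI):
  rank(A − (-1)·I) = 3, so dim ker(A − (-1)·I) = n − 3 = 2

Summary:
  λ = -1: algebraic multiplicity = 5, geometric multiplicity = 2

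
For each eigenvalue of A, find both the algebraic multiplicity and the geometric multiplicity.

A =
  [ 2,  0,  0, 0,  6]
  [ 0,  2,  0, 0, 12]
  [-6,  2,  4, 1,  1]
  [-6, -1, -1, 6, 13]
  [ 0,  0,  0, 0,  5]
λ = 2: alg = 2, geom = 2; λ = 5: alg = 3, geom = 2

Step 1 — factor the characteristic polynomial to read off the algebraic multiplicities:
  χ_A(x) = (x - 5)^3*(x - 2)^2

Step 2 — compute geometric multiplicities via the rank-nullity identity g(λ) = n − rank(A − λI):
  rank(A − (2)·I) = 3, so dim ker(A − (2)·I) = n − 3 = 2
  rank(A − (5)·I) = 3, so dim ker(A − (5)·I) = n − 3 = 2

Summary:
  λ = 2: algebraic multiplicity = 2, geometric multiplicity = 2
  λ = 5: algebraic multiplicity = 3, geometric multiplicity = 2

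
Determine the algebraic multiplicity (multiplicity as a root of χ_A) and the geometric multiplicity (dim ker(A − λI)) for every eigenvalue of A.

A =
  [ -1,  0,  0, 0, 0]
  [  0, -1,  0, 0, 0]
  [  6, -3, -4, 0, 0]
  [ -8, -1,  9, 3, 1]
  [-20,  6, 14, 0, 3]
λ = -4: alg = 1, geom = 1; λ = -1: alg = 2, geom = 2; λ = 3: alg = 2, geom = 1

Step 1 — factor the characteristic polynomial to read off the algebraic multiplicities:
  χ_A(x) = (x - 3)^2*(x + 1)^2*(x + 4)

Step 2 — compute geometric multiplicities via the rank-nullity identity g(λ) = n − rank(A − λI):
  rank(A − (-4)·I) = 4, so dim ker(A − (-4)·I) = n − 4 = 1
  rank(A − (-1)·I) = 3, so dim ker(A − (-1)·I) = n − 3 = 2
  rank(A − (3)·I) = 4, so dim ker(A − (3)·I) = n − 4 = 1

Summary:
  λ = -4: algebraic multiplicity = 1, geometric multiplicity = 1
  λ = -1: algebraic multiplicity = 2, geometric multiplicity = 2
  λ = 3: algebraic multiplicity = 2, geometric multiplicity = 1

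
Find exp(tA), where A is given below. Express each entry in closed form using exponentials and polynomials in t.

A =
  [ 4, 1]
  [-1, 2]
e^{tA} =
  [t*exp(3*t) + exp(3*t), t*exp(3*t)]
  [-t*exp(3*t), -t*exp(3*t) + exp(3*t)]

Strategy: write A = P · J · P⁻¹ where J is a Jordan canonical form, so e^{tA} = P · e^{tJ} · P⁻¹, and e^{tJ} can be computed block-by-block.

A has Jordan form
J =
  [3, 1]
  [0, 3]
(up to reordering of blocks).

Per-block formulas:
  For a 2×2 Jordan block J_2(3): exp(t · J_2(3)) = e^(3t)·(I + t·N), where N is the 2×2 nilpotent shift.

After assembling e^{tJ} and conjugating by P, we get:

e^{tA} =
  [t*exp(3*t) + exp(3*t), t*exp(3*t)]
  [-t*exp(3*t), -t*exp(3*t) + exp(3*t)]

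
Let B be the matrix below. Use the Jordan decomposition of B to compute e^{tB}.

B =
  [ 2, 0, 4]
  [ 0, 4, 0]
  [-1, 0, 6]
e^{tB} =
  [-2*t*exp(4*t) + exp(4*t), 0, 4*t*exp(4*t)]
  [0, exp(4*t), 0]
  [-t*exp(4*t), 0, 2*t*exp(4*t) + exp(4*t)]

Strategy: write B = P · J · P⁻¹ where J is a Jordan canonical form, so e^{tB} = P · e^{tJ} · P⁻¹, and e^{tJ} can be computed block-by-block.

B has Jordan form
J =
  [4, 1, 0]
  [0, 4, 0]
  [0, 0, 4]
(up to reordering of blocks).

Per-block formulas:
  For a 2×2 Jordan block J_2(4): exp(t · J_2(4)) = e^(4t)·(I + t·N), where N is the 2×2 nilpotent shift.
  For a 1×1 block at λ = 4: exp(t · [4]) = [e^(4t)].

After assembling e^{tJ} and conjugating by P, we get:

e^{tB} =
  [-2*t*exp(4*t) + exp(4*t), 0, 4*t*exp(4*t)]
  [0, exp(4*t), 0]
  [-t*exp(4*t), 0, 2*t*exp(4*t) + exp(4*t)]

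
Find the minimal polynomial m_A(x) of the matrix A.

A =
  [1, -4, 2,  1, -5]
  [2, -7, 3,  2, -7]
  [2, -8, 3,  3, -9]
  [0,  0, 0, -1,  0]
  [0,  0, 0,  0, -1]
x^3 + 3*x^2 + 3*x + 1

The characteristic polynomial is χ_A(x) = (x + 1)^5, so the eigenvalues are known. The minimal polynomial is
  m_A(x) = Π_λ (x − λ)^{k_λ}
where k_λ is the size of the *largest* Jordan block for λ (equivalently, the smallest k with (A − λI)^k v = 0 for every generalised eigenvector v of λ).

  λ = -1: largest Jordan block has size 3, contributing (x + 1)^3

So m_A(x) = (x + 1)^3 = x^3 + 3*x^2 + 3*x + 1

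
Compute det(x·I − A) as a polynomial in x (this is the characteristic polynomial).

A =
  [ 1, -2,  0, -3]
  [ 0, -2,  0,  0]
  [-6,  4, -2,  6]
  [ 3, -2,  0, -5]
x^4 + 8*x^3 + 24*x^2 + 32*x + 16

Expanding det(x·I − A) (e.g. by cofactor expansion or by noting that A is similar to its Jordan form J, which has the same characteristic polynomial as A) gives
  χ_A(x) = x^4 + 8*x^3 + 24*x^2 + 32*x + 16
which factors as (x + 2)^4. The eigenvalues (with algebraic multiplicities) are λ = -2 with multiplicity 4.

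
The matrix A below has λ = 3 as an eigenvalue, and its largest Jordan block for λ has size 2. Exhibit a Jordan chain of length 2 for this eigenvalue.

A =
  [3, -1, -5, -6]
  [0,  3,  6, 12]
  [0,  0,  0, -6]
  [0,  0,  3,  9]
A Jordan chain for λ = 3 of length 2:
v_1 = (-1, 0, 0, 0)ᵀ
v_2 = (0, 1, 0, 0)ᵀ

Let N = A − (3)·I. We want v_2 with N^2 v_2 = 0 but N^1 v_2 ≠ 0; then v_{j-1} := N · v_j for j = 2, …, 2.

Pick v_2 = (0, 1, 0, 0)ᵀ.
Then v_1 = N · v_2 = (-1, 0, 0, 0)ᵀ.

Sanity check: (A − (3)·I) v_1 = (0, 0, 0, 0)ᵀ = 0. ✓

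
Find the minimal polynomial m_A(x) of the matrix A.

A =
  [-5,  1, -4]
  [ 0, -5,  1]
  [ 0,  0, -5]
x^3 + 15*x^2 + 75*x + 125

The characteristic polynomial is χ_A(x) = (x + 5)^3, so the eigenvalues are known. The minimal polynomial is
  m_A(x) = Π_λ (x − λ)^{k_λ}
where k_λ is the size of the *largest* Jordan block for λ (equivalently, the smallest k with (A − λI)^k v = 0 for every generalised eigenvector v of λ).

  λ = -5: largest Jordan block has size 3, contributing (x + 5)^3

So m_A(x) = (x + 5)^3 = x^3 + 15*x^2 + 75*x + 125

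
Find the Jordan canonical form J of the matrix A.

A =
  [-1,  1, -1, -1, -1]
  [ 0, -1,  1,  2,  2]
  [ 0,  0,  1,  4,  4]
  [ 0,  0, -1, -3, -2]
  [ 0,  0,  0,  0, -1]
J_2(-1) ⊕ J_2(-1) ⊕ J_1(-1)

The characteristic polynomial is
  det(x·I − A) = x^5 + 5*x^4 + 10*x^3 + 10*x^2 + 5*x + 1 = (x + 1)^5

Eigenvalues and multiplicities (the geometric multiplicity of λ is n − rank(A − λI), which equals the number of Jordan blocks for λ):
  λ = -1: algebraic multiplicity = 5, geometric multiplicity = 3

Determining the block sizes for each eigenvalue:
  λ = -1: with am = 5 and gm = 3, the partition is not yet determined (e.g. several partitions of 5 into 3 parts exist). Let N = A − (-1)·I. Computing rank(N^1) = 2, rank(N^2) = 0; the number of blocks of size ≥ j is rank(N^{j−1}) − rank(N^j), giving [3, 2]. So we have 2 block(s) of size 2, 1 block(s) of size 1 → block sizes [2, 2, 1]

Assembling the blocks gives a Jordan form
J =
  [-1,  1,  0,  0,  0]
  [ 0, -1,  0,  0,  0]
  [ 0,  0, -1,  1,  0]
  [ 0,  0,  0, -1,  0]
  [ 0,  0,  0,  0, -1]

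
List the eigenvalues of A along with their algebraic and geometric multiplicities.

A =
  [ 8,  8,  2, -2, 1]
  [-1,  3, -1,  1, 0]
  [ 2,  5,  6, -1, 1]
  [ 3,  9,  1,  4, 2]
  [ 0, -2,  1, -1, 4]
λ = 5: alg = 5, geom = 2

Step 1 — factor the characteristic polynomial to read off the algebraic multiplicities:
  χ_A(x) = (x - 5)^5

Step 2 — compute geometric multiplicities via the rank-nullity identity g(λ) = n − rank(A − λI):
  rank(A − (5)·I) = 3, so dim ker(A − (5)·I) = n − 3 = 2

Summary:
  λ = 5: algebraic multiplicity = 5, geometric multiplicity = 2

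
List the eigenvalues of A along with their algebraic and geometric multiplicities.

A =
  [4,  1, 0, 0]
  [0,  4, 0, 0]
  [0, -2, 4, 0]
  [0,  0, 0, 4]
λ = 4: alg = 4, geom = 3

Step 1 — factor the characteristic polynomial to read off the algebraic multiplicities:
  χ_A(x) = (x - 4)^4

Step 2 — compute geometric multiplicities via the rank-nullity identity g(λ) = n − rank(A − λI):
  rank(A − (4)·I) = 1, so dim ker(A − (4)·I) = n − 1 = 3

Summary:
  λ = 4: algebraic multiplicity = 4, geometric multiplicity = 3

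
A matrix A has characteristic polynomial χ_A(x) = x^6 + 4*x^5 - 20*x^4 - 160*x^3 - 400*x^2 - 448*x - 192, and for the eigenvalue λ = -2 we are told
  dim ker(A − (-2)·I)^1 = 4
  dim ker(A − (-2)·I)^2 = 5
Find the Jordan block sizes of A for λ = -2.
Block sizes for λ = -2: [2, 1, 1, 1]

From the dimensions of kernels of powers, the number of Jordan blocks of size at least j is d_j − d_{j−1} where d_j = dim ker(N^j) (with d_0 = 0). Computing the differences gives [4, 1].
The number of blocks of size exactly k is (#blocks of size ≥ k) − (#blocks of size ≥ k + 1), so the partition is: 3 block(s) of size 1, 1 block(s) of size 2.
In nonincreasing order the block sizes are [2, 1, 1, 1].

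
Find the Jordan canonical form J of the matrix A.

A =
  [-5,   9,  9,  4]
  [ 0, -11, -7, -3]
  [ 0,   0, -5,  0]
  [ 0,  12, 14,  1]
J_3(-5) ⊕ J_1(-5)

The characteristic polynomial is
  det(x·I − A) = x^4 + 20*x^3 + 150*x^2 + 500*x + 625 = (x + 5)^4

Eigenvalues and multiplicities (the geometric multiplicity of λ is n − rank(A − λI), which equals the number of Jordan blocks for λ):
  λ = -5: algebraic multiplicity = 4, geometric multiplicity = 2

Determining the block sizes for each eigenvalue:
  λ = -5: with am = 4 and gm = 2, the partition is not yet determined (e.g. several partitions of 4 into 2 parts exist). Let N = A − (-5)·I. Computing rank(N^1) = 2, rank(N^2) = 1, rank(N^3) = 0; the number of blocks of size ≥ j is rank(N^{j−1}) − rank(N^j), giving [2, 1, 1]. So we have 1 block(s) of size 3, 1 block(s) of size 1 → block sizes [3, 1]

Assembling the blocks gives a Jordan form
J =
  [-5,  1,  0,  0]
  [ 0, -5,  1,  0]
  [ 0,  0, -5,  0]
  [ 0,  0,  0, -5]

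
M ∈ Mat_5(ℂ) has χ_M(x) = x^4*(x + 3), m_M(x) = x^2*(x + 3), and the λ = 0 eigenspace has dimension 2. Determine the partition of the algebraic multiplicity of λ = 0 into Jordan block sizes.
Block sizes for λ = 0: [2, 2]

Step 1 — from the characteristic polynomial, algebraic multiplicity of λ = 0 is 4. From dim ker(M − (0)·I) = 2, there are exactly 2 Jordan blocks for λ = 0.
Step 2 — from the minimal polynomial, the factor (x − 0)^2 tells us the largest block for λ = 0 has size 2.
Step 3 — with total size 4, 2 blocks, and largest block 2, the block sizes (in nonincreasing order) are [2, 2].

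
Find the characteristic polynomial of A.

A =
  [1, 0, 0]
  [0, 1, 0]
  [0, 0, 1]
x^3 - 3*x^2 + 3*x - 1

Expanding det(x·I − A) (e.g. by cofactor expansion or by noting that A is similar to its Jordan form J, which has the same characteristic polynomial as A) gives
  χ_A(x) = x^3 - 3*x^2 + 3*x - 1
which factors as (x - 1)^3. The eigenvalues (with algebraic multiplicities) are λ = 1 with multiplicity 3.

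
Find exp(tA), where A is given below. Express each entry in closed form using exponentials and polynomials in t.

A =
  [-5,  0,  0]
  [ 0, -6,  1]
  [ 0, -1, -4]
e^{tA} =
  [exp(-5*t), 0, 0]
  [0, -t*exp(-5*t) + exp(-5*t), t*exp(-5*t)]
  [0, -t*exp(-5*t), t*exp(-5*t) + exp(-5*t)]

Strategy: write A = P · J · P⁻¹ where J is a Jordan canonical form, so e^{tA} = P · e^{tJ} · P⁻¹, and e^{tJ} can be computed block-by-block.

A has Jordan form
J =
  [-5,  1,  0]
  [ 0, -5,  0]
  [ 0,  0, -5]
(up to reordering of blocks).

Per-block formulas:
  For a 1×1 block at λ = -5: exp(t · [-5]) = [e^(-5t)].
  For a 2×2 Jordan block J_2(-5): exp(t · J_2(-5)) = e^(-5t)·(I + t·N), where N is the 2×2 nilpotent shift.

After assembling e^{tJ} and conjugating by P, we get:

e^{tA} =
  [exp(-5*t), 0, 0]
  [0, -t*exp(-5*t) + exp(-5*t), t*exp(-5*t)]
  [0, -t*exp(-5*t), t*exp(-5*t) + exp(-5*t)]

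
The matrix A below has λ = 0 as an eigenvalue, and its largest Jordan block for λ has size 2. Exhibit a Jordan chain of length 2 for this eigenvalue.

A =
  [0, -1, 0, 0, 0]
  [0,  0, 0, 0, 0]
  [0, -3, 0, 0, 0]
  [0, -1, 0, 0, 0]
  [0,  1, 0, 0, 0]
A Jordan chain for λ = 0 of length 2:
v_1 = (-1, 0, -3, -1, 1)ᵀ
v_2 = (0, 1, 0, 0, 0)ᵀ

Let N = A − (0)·I. We want v_2 with N^2 v_2 = 0 but N^1 v_2 ≠ 0; then v_{j-1} := N · v_j for j = 2, …, 2.

Pick v_2 = (0, 1, 0, 0, 0)ᵀ.
Then v_1 = N · v_2 = (-1, 0, -3, -1, 1)ᵀ.

Sanity check: (A − (0)·I) v_1 = (0, 0, 0, 0, 0)ᵀ = 0. ✓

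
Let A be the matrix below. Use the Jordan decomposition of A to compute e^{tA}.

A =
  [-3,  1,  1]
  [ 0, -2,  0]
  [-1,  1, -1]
e^{tA} =
  [-t*exp(-2*t) + exp(-2*t), t*exp(-2*t), t*exp(-2*t)]
  [0, exp(-2*t), 0]
  [-t*exp(-2*t), t*exp(-2*t), t*exp(-2*t) + exp(-2*t)]

Strategy: write A = P · J · P⁻¹ where J is a Jordan canonical form, so e^{tA} = P · e^{tJ} · P⁻¹, and e^{tJ} can be computed block-by-block.

A has Jordan form
J =
  [-2,  1,  0]
  [ 0, -2,  0]
  [ 0,  0, -2]
(up to reordering of blocks).

Per-block formulas:
  For a 2×2 Jordan block J_2(-2): exp(t · J_2(-2)) = e^(-2t)·(I + t·N), where N is the 2×2 nilpotent shift.
  For a 1×1 block at λ = -2: exp(t · [-2]) = [e^(-2t)].

After assembling e^{tJ} and conjugating by P, we get:

e^{tA} =
  [-t*exp(-2*t) + exp(-2*t), t*exp(-2*t), t*exp(-2*t)]
  [0, exp(-2*t), 0]
  [-t*exp(-2*t), t*exp(-2*t), t*exp(-2*t) + exp(-2*t)]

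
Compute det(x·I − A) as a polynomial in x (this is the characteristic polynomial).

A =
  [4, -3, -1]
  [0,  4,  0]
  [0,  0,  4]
x^3 - 12*x^2 + 48*x - 64

Expanding det(x·I − A) (e.g. by cofactor expansion or by noting that A is similar to its Jordan form J, which has the same characteristic polynomial as A) gives
  χ_A(x) = x^3 - 12*x^2 + 48*x - 64
which factors as (x - 4)^3. The eigenvalues (with algebraic multiplicities) are λ = 4 with multiplicity 3.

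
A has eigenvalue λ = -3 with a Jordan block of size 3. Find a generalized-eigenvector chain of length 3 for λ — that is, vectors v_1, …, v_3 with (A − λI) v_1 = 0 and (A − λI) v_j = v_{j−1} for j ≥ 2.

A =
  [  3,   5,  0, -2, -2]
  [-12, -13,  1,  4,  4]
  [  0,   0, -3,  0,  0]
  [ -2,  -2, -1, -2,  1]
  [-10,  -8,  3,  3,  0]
A Jordan chain for λ = -3 of length 3:
v_1 = (1, -2, 0, 0, -2)ᵀ
v_2 = (0, 1, 0, -1, 3)ᵀ
v_3 = (0, 0, 1, 0, 0)ᵀ

Let N = A − (-3)·I. We want v_3 with N^3 v_3 = 0 but N^2 v_3 ≠ 0; then v_{j-1} := N · v_j for j = 3, …, 2.

Pick v_3 = (0, 0, 1, 0, 0)ᵀ.
Then v_2 = N · v_3 = (0, 1, 0, -1, 3)ᵀ.
Then v_1 = N · v_2 = (1, -2, 0, 0, -2)ᵀ.

Sanity check: (A − (-3)·I) v_1 = (0, 0, 0, 0, 0)ᵀ = 0. ✓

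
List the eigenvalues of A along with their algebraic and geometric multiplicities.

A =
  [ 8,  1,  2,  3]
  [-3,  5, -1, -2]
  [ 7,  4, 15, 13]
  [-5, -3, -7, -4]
λ = 6: alg = 4, geom = 2

Step 1 — factor the characteristic polynomial to read off the algebraic multiplicities:
  χ_A(x) = (x - 6)^4

Step 2 — compute geometric multiplicities via the rank-nullity identity g(λ) = n − rank(A − λI):
  rank(A − (6)·I) = 2, so dim ker(A − (6)·I) = n − 2 = 2

Summary:
  λ = 6: algebraic multiplicity = 4, geometric multiplicity = 2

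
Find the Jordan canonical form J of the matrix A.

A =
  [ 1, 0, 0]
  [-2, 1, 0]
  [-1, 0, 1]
J_2(1) ⊕ J_1(1)

The characteristic polynomial is
  det(x·I − A) = x^3 - 3*x^2 + 3*x - 1 = (x - 1)^3

Eigenvalues and multiplicities (the geometric multiplicity of λ is n − rank(A − λI), which equals the number of Jordan blocks for λ):
  λ = 1: algebraic multiplicity = 3, geometric multiplicity = 2

Determining the block sizes for each eigenvalue:
  λ = 1: 2 blocks summing to 3 forces exactly one block of size 2 and the rest size 1 → block sizes [2, 1]

Assembling the blocks gives a Jordan form
J =
  [1, 1, 0]
  [0, 1, 0]
  [0, 0, 1]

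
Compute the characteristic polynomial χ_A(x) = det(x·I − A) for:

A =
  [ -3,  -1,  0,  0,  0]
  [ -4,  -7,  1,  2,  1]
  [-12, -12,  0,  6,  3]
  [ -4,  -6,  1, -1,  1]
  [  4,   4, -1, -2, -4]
x^5 + 15*x^4 + 90*x^3 + 270*x^2 + 405*x + 243

Expanding det(x·I − A) (e.g. by cofactor expansion or by noting that A is similar to its Jordan form J, which has the same characteristic polynomial as A) gives
  χ_A(x) = x^5 + 15*x^4 + 90*x^3 + 270*x^2 + 405*x + 243
which factors as (x + 3)^5. The eigenvalues (with algebraic multiplicities) are λ = -3 with multiplicity 5.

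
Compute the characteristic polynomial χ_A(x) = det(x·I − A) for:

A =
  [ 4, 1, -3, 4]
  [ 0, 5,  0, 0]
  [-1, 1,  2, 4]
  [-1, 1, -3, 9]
x^4 - 20*x^3 + 150*x^2 - 500*x + 625

Expanding det(x·I − A) (e.g. by cofactor expansion or by noting that A is similar to its Jordan form J, which has the same characteristic polynomial as A) gives
  χ_A(x) = x^4 - 20*x^3 + 150*x^2 - 500*x + 625
which factors as (x - 5)^4. The eigenvalues (with algebraic multiplicities) are λ = 5 with multiplicity 4.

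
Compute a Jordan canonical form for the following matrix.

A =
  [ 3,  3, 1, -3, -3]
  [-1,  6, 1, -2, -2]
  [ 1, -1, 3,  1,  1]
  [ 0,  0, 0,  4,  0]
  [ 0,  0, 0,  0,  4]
J_3(4) ⊕ J_1(4) ⊕ J_1(4)

The characteristic polynomial is
  det(x·I − A) = x^5 - 20*x^4 + 160*x^3 - 640*x^2 + 1280*x - 1024 = (x - 4)^5

Eigenvalues and multiplicities (the geometric multiplicity of λ is n − rank(A − λI), which equals the number of Jordan blocks for λ):
  λ = 4: algebraic multiplicity = 5, geometric multiplicity = 3

Determining the block sizes for each eigenvalue:
  λ = 4: with am = 5 and gm = 3, the partition is not yet determined (e.g. several partitions of 5 into 3 parts exist). Let N = A − (4)·I. Computing rank(N^1) = 2, rank(N^2) = 1, rank(N^3) = 0; the number of blocks of size ≥ j is rank(N^{j−1}) − rank(N^j), giving [3, 1, 1]. So we have 1 block(s) of size 3, 2 block(s) of size 1 → block sizes [3, 1, 1]

Assembling the blocks gives a Jordan form
J =
  [4, 1, 0, 0, 0]
  [0, 4, 1, 0, 0]
  [0, 0, 4, 0, 0]
  [0, 0, 0, 4, 0]
  [0, 0, 0, 0, 4]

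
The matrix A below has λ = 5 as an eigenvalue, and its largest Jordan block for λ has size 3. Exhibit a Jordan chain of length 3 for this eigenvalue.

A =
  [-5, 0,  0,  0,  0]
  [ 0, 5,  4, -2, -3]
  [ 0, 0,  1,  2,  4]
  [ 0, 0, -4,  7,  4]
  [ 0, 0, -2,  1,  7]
A Jordan chain for λ = 5 of length 3:
v_1 = (0, -2, 0, 0, 0)ᵀ
v_2 = (0, 4, -4, -4, -2)ᵀ
v_3 = (0, 0, 1, 0, 0)ᵀ

Let N = A − (5)·I. We want v_3 with N^3 v_3 = 0 but N^2 v_3 ≠ 0; then v_{j-1} := N · v_j for j = 3, …, 2.

Pick v_3 = (0, 0, 1, 0, 0)ᵀ.
Then v_2 = N · v_3 = (0, 4, -4, -4, -2)ᵀ.
Then v_1 = N · v_2 = (0, -2, 0, 0, 0)ᵀ.

Sanity check: (A − (5)·I) v_1 = (0, 0, 0, 0, 0)ᵀ = 0. ✓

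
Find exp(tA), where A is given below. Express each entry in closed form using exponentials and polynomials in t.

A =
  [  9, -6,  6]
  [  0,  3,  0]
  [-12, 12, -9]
e^{tA} =
  [2*exp(3*t) - exp(-3*t), -exp(3*t) + exp(-3*t), exp(3*t) - exp(-3*t)]
  [0, exp(3*t), 0]
  [-2*exp(3*t) + 2*exp(-3*t), 2*exp(3*t) - 2*exp(-3*t), -exp(3*t) + 2*exp(-3*t)]

Strategy: write A = P · J · P⁻¹ where J is a Jordan canonical form, so e^{tA} = P · e^{tJ} · P⁻¹, and e^{tJ} can be computed block-by-block.

A has Jordan form
J =
  [-3, 0, 0]
  [ 0, 3, 0]
  [ 0, 0, 3]
(up to reordering of blocks).

Per-block formulas:
  For a 1×1 block at λ = 3: exp(t · [3]) = [e^(3t)].
  For a 1×1 block at λ = -3: exp(t · [-3]) = [e^(-3t)].

After assembling e^{tJ} and conjugating by P, we get:

e^{tA} =
  [2*exp(3*t) - exp(-3*t), -exp(3*t) + exp(-3*t), exp(3*t) - exp(-3*t)]
  [0, exp(3*t), 0]
  [-2*exp(3*t) + 2*exp(-3*t), 2*exp(3*t) - 2*exp(-3*t), -exp(3*t) + 2*exp(-3*t)]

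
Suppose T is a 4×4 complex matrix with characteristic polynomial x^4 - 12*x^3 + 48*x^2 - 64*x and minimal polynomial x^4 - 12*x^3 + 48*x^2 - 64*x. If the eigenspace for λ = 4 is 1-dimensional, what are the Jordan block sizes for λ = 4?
Block sizes for λ = 4: [3]

Step 1 — from the characteristic polynomial, algebraic multiplicity of λ = 4 is 3. From dim ker(T − (4)·I) = 1, there are exactly 1 Jordan blocks for λ = 4.
Step 2 — from the minimal polynomial, the factor (x − 4)^3 tells us the largest block for λ = 4 has size 3.
Step 3 — with total size 3, 1 blocks, and largest block 3, the block sizes (in nonincreasing order) are [3].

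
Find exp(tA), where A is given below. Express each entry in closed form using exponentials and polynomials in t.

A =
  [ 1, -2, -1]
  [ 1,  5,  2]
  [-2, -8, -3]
e^{tA} =
  [exp(t), -2*t*exp(t), -t*exp(t)]
  [t*exp(t), -t^2*exp(t) + 4*t*exp(t) + exp(t), -t^2*exp(t)/2 + 2*t*exp(t)]
  [-2*t*exp(t), 2*t^2*exp(t) - 8*t*exp(t), t^2*exp(t) - 4*t*exp(t) + exp(t)]

Strategy: write A = P · J · P⁻¹ where J is a Jordan canonical form, so e^{tA} = P · e^{tJ} · P⁻¹, and e^{tJ} can be computed block-by-block.

A has Jordan form
J =
  [1, 1, 0]
  [0, 1, 1]
  [0, 0, 1]
(up to reordering of blocks).

Per-block formulas:
  For a 3×3 Jordan block J_3(1): exp(t · J_3(1)) = e^(1t)·(I + t·N + (t^2/2)·N^2), where N is the 3×3 nilpotent shift.

After assembling e^{tJ} and conjugating by P, we get:

e^{tA} =
  [exp(t), -2*t*exp(t), -t*exp(t)]
  [t*exp(t), -t^2*exp(t) + 4*t*exp(t) + exp(t), -t^2*exp(t)/2 + 2*t*exp(t)]
  [-2*t*exp(t), 2*t^2*exp(t) - 8*t*exp(t), t^2*exp(t) - 4*t*exp(t) + exp(t)]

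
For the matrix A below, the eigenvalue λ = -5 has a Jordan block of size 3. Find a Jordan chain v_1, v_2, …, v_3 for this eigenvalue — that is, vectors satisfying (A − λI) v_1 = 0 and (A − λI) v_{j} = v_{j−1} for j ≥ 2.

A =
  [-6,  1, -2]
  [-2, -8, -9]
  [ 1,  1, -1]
A Jordan chain for λ = -5 of length 3:
v_1 = (-3, -1, 1)ᵀ
v_2 = (-1, -2, 1)ᵀ
v_3 = (1, 0, 0)ᵀ

Let N = A − (-5)·I. We want v_3 with N^3 v_3 = 0 but N^2 v_3 ≠ 0; then v_{j-1} := N · v_j for j = 3, …, 2.

Pick v_3 = (1, 0, 0)ᵀ.
Then v_2 = N · v_3 = (-1, -2, 1)ᵀ.
Then v_1 = N · v_2 = (-3, -1, 1)ᵀ.

Sanity check: (A − (-5)·I) v_1 = (0, 0, 0)ᵀ = 0. ✓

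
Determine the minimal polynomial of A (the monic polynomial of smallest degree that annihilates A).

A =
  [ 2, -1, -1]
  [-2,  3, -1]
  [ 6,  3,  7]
x^2 - 8*x + 16

The characteristic polynomial is χ_A(x) = (x - 4)^3, so the eigenvalues are known. The minimal polynomial is
  m_A(x) = Π_λ (x − λ)^{k_λ}
where k_λ is the size of the *largest* Jordan block for λ (equivalently, the smallest k with (A − λI)^k v = 0 for every generalised eigenvector v of λ).

  λ = 4: largest Jordan block has size 2, contributing (x − 4)^2

So m_A(x) = (x - 4)^2 = x^2 - 8*x + 16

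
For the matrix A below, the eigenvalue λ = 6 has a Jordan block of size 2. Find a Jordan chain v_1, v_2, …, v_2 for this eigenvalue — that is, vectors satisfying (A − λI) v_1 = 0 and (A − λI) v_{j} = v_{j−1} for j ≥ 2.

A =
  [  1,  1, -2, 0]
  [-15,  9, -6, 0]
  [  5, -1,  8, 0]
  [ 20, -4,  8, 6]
A Jordan chain for λ = 6 of length 2:
v_1 = (-5, -15, 5, 20)ᵀ
v_2 = (1, 0, 0, 0)ᵀ

Let N = A − (6)·I. We want v_2 with N^2 v_2 = 0 but N^1 v_2 ≠ 0; then v_{j-1} := N · v_j for j = 2, …, 2.

Pick v_2 = (1, 0, 0, 0)ᵀ.
Then v_1 = N · v_2 = (-5, -15, 5, 20)ᵀ.

Sanity check: (A − (6)·I) v_1 = (0, 0, 0, 0)ᵀ = 0. ✓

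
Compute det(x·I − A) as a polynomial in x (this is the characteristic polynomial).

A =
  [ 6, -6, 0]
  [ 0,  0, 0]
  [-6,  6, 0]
x^3 - 6*x^2

Expanding det(x·I − A) (e.g. by cofactor expansion or by noting that A is similar to its Jordan form J, which has the same characteristic polynomial as A) gives
  χ_A(x) = x^3 - 6*x^2
which factors as x^2*(x - 6). The eigenvalues (with algebraic multiplicities) are λ = 0 with multiplicity 2, λ = 6 with multiplicity 1.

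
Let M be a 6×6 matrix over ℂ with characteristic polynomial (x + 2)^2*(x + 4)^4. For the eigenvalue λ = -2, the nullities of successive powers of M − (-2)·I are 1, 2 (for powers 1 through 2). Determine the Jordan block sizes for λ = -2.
Block sizes for λ = -2: [2]

From the dimensions of kernels of powers, the number of Jordan blocks of size at least j is d_j − d_{j−1} where d_j = dim ker(N^j) (with d_0 = 0). Computing the differences gives [1, 1].
The number of blocks of size exactly k is (#blocks of size ≥ k) − (#blocks of size ≥ k + 1), so the partition is: 1 block(s) of size 2.
In nonincreasing order the block sizes are [2].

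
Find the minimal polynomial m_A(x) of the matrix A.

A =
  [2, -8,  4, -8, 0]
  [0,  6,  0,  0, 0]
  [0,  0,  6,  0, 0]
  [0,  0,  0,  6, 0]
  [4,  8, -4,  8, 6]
x^2 - 8*x + 12

The characteristic polynomial is χ_A(x) = (x - 6)^4*(x - 2), so the eigenvalues are known. The minimal polynomial is
  m_A(x) = Π_λ (x − λ)^{k_λ}
where k_λ is the size of the *largest* Jordan block for λ (equivalently, the smallest k with (A − λI)^k v = 0 for every generalised eigenvector v of λ).

  λ = 2: largest Jordan block has size 1, contributing (x − 2)
  λ = 6: largest Jordan block has size 1, contributing (x − 6)

So m_A(x) = (x - 6)*(x - 2) = x^2 - 8*x + 12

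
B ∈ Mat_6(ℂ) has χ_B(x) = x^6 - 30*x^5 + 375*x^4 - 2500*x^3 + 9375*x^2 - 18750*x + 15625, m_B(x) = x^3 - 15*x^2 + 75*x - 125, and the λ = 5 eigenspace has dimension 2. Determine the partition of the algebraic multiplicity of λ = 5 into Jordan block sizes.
Block sizes for λ = 5: [3, 3]

Step 1 — from the characteristic polynomial, algebraic multiplicity of λ = 5 is 6. From dim ker(B − (5)·I) = 2, there are exactly 2 Jordan blocks for λ = 5.
Step 2 — from the minimal polynomial, the factor (x − 5)^3 tells us the largest block for λ = 5 has size 3.
Step 3 — with total size 6, 2 blocks, and largest block 3, the block sizes (in nonincreasing order) are [3, 3].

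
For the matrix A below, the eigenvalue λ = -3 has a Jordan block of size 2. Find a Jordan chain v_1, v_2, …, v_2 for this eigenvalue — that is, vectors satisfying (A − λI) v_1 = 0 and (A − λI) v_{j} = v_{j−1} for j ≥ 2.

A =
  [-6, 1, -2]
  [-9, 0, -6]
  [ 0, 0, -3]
A Jordan chain for λ = -3 of length 2:
v_1 = (-3, -9, 0)ᵀ
v_2 = (1, 0, 0)ᵀ

Let N = A − (-3)·I. We want v_2 with N^2 v_2 = 0 but N^1 v_2 ≠ 0; then v_{j-1} := N · v_j for j = 2, …, 2.

Pick v_2 = (1, 0, 0)ᵀ.
Then v_1 = N · v_2 = (-3, -9, 0)ᵀ.

Sanity check: (A − (-3)·I) v_1 = (0, 0, 0)ᵀ = 0. ✓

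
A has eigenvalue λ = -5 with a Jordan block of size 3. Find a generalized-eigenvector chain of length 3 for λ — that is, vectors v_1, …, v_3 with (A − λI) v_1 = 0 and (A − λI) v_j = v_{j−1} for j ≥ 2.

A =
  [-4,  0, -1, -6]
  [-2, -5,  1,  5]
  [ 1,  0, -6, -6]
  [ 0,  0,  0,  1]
A Jordan chain for λ = -5 of length 3:
v_1 = (0, -1, 0, 0)ᵀ
v_2 = (1, -2, 1, 0)ᵀ
v_3 = (1, 0, 0, 0)ᵀ

Let N = A − (-5)·I. We want v_3 with N^3 v_3 = 0 but N^2 v_3 ≠ 0; then v_{j-1} := N · v_j for j = 3, …, 2.

Pick v_3 = (1, 0, 0, 0)ᵀ.
Then v_2 = N · v_3 = (1, -2, 1, 0)ᵀ.
Then v_1 = N · v_2 = (0, -1, 0, 0)ᵀ.

Sanity check: (A − (-5)·I) v_1 = (0, 0, 0, 0)ᵀ = 0. ✓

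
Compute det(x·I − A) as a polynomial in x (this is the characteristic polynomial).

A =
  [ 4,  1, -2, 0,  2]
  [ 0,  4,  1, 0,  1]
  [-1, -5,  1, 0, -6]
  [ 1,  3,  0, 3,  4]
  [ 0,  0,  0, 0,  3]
x^5 - 15*x^4 + 90*x^3 - 270*x^2 + 405*x - 243

Expanding det(x·I − A) (e.g. by cofactor expansion or by noting that A is similar to its Jordan form J, which has the same characteristic polynomial as A) gives
  χ_A(x) = x^5 - 15*x^4 + 90*x^3 - 270*x^2 + 405*x - 243
which factors as (x - 3)^5. The eigenvalues (with algebraic multiplicities) are λ = 3 with multiplicity 5.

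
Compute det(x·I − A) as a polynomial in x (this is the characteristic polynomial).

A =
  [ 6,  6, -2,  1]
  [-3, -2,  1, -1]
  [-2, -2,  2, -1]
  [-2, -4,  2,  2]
x^4 - 8*x^3 + 24*x^2 - 32*x + 16

Expanding det(x·I − A) (e.g. by cofactor expansion or by noting that A is similar to its Jordan form J, which has the same characteristic polynomial as A) gives
  χ_A(x) = x^4 - 8*x^3 + 24*x^2 - 32*x + 16
which factors as (x - 2)^4. The eigenvalues (with algebraic multiplicities) are λ = 2 with multiplicity 4.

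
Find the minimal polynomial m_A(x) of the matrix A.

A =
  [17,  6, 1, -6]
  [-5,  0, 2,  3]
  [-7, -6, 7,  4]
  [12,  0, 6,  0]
x^3 - 18*x^2 + 108*x - 216

The characteristic polynomial is χ_A(x) = (x - 6)^4, so the eigenvalues are known. The minimal polynomial is
  m_A(x) = Π_λ (x − λ)^{k_λ}
where k_λ is the size of the *largest* Jordan block for λ (equivalently, the smallest k with (A − λI)^k v = 0 for every generalised eigenvector v of λ).

  λ = 6: largest Jordan block has size 3, contributing (x − 6)^3

So m_A(x) = (x - 6)^3 = x^3 - 18*x^2 + 108*x - 216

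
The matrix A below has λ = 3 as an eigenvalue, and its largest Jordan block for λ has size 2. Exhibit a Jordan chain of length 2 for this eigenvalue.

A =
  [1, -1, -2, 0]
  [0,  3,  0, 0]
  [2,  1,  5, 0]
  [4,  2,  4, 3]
A Jordan chain for λ = 3 of length 2:
v_1 = (-2, 0, 2, 4)ᵀ
v_2 = (1, 0, 0, 0)ᵀ

Let N = A − (3)·I. We want v_2 with N^2 v_2 = 0 but N^1 v_2 ≠ 0; then v_{j-1} := N · v_j for j = 2, …, 2.

Pick v_2 = (1, 0, 0, 0)ᵀ.
Then v_1 = N · v_2 = (-2, 0, 2, 4)ᵀ.

Sanity check: (A − (3)·I) v_1 = (0, 0, 0, 0)ᵀ = 0. ✓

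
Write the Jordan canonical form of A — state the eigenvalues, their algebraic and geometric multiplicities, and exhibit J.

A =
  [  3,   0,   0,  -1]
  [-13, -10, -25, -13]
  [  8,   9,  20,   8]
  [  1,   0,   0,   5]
J_2(4) ⊕ J_2(5)

The characteristic polynomial is
  det(x·I − A) = x^4 - 18*x^3 + 121*x^2 - 360*x + 400 = (x - 5)^2*(x - 4)^2

Eigenvalues and multiplicities (the geometric multiplicity of λ is n − rank(A − λI), which equals the number of Jordan blocks for λ):
  λ = 4: algebraic multiplicity = 2, geometric multiplicity = 1
  λ = 5: algebraic multiplicity = 2, geometric multiplicity = 1

Determining the block sizes for each eigenvalue:
  λ = 4: one block (gm = 1), so the single block has size am = 2 → block sizes [2]
  λ = 5: one block (gm = 1), so the single block has size am = 2 → block sizes [2]

Assembling the blocks gives a Jordan form
J =
  [4, 1, 0, 0]
  [0, 4, 0, 0]
  [0, 0, 5, 1]
  [0, 0, 0, 5]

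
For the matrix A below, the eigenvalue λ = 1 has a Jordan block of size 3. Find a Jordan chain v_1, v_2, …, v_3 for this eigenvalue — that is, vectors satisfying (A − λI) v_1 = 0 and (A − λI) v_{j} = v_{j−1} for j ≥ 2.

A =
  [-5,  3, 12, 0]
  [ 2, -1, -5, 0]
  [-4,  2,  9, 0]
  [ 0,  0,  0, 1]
A Jordan chain for λ = 1 of length 3:
v_1 = (-6, 4, -4, 0)ᵀ
v_2 = (-6, 2, -4, 0)ᵀ
v_3 = (1, 0, 0, 0)ᵀ

Let N = A − (1)·I. We want v_3 with N^3 v_3 = 0 but N^2 v_3 ≠ 0; then v_{j-1} := N · v_j for j = 3, …, 2.

Pick v_3 = (1, 0, 0, 0)ᵀ.
Then v_2 = N · v_3 = (-6, 2, -4, 0)ᵀ.
Then v_1 = N · v_2 = (-6, 4, -4, 0)ᵀ.

Sanity check: (A − (1)·I) v_1 = (0, 0, 0, 0)ᵀ = 0. ✓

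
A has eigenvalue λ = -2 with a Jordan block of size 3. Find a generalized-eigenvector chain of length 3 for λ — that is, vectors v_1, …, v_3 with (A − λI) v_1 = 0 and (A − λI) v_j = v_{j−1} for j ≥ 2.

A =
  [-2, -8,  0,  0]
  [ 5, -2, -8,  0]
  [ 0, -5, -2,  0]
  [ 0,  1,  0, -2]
A Jordan chain for λ = -2 of length 3:
v_1 = (-40, 0, -25, 5)ᵀ
v_2 = (0, 5, 0, 0)ᵀ
v_3 = (1, 0, 0, 0)ᵀ

Let N = A − (-2)·I. We want v_3 with N^3 v_3 = 0 but N^2 v_3 ≠ 0; then v_{j-1} := N · v_j for j = 3, …, 2.

Pick v_3 = (1, 0, 0, 0)ᵀ.
Then v_2 = N · v_3 = (0, 5, 0, 0)ᵀ.
Then v_1 = N · v_2 = (-40, 0, -25, 5)ᵀ.

Sanity check: (A − (-2)·I) v_1 = (0, 0, 0, 0)ᵀ = 0. ✓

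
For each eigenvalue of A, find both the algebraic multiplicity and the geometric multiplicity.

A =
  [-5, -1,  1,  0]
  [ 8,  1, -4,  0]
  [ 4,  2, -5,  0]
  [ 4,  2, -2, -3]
λ = -3: alg = 4, geom = 3

Step 1 — factor the characteristic polynomial to read off the algebraic multiplicities:
  χ_A(x) = (x + 3)^4

Step 2 — compute geometric multiplicities via the rank-nullity identity g(λ) = n − rank(A − λI):
  rank(A − (-3)·I) = 1, so dim ker(A − (-3)·I) = n − 1 = 3

Summary:
  λ = -3: algebraic multiplicity = 4, geometric multiplicity = 3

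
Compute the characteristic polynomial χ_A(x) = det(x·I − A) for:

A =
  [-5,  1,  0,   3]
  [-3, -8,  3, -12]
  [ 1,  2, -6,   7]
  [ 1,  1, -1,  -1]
x^4 + 20*x^3 + 150*x^2 + 500*x + 625

Expanding det(x·I − A) (e.g. by cofactor expansion or by noting that A is similar to its Jordan form J, which has the same characteristic polynomial as A) gives
  χ_A(x) = x^4 + 20*x^3 + 150*x^2 + 500*x + 625
which factors as (x + 5)^4. The eigenvalues (with algebraic multiplicities) are λ = -5 with multiplicity 4.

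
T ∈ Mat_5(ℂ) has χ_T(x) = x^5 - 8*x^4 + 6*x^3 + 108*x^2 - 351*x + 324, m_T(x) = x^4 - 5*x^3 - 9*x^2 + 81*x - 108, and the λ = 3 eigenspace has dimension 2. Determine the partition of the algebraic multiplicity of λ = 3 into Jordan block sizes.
Block sizes for λ = 3: [3, 1]

Step 1 — from the characteristic polynomial, algebraic multiplicity of λ = 3 is 4. From dim ker(T − (3)·I) = 2, there are exactly 2 Jordan blocks for λ = 3.
Step 2 — from the minimal polynomial, the factor (x − 3)^3 tells us the largest block for λ = 3 has size 3.
Step 3 — with total size 4, 2 blocks, and largest block 3, the block sizes (in nonincreasing order) are [3, 1].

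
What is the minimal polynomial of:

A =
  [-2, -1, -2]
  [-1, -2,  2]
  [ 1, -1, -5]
x^2 + 6*x + 9

The characteristic polynomial is χ_A(x) = (x + 3)^3, so the eigenvalues are known. The minimal polynomial is
  m_A(x) = Π_λ (x − λ)^{k_λ}
where k_λ is the size of the *largest* Jordan block for λ (equivalently, the smallest k with (A − λI)^k v = 0 for every generalised eigenvector v of λ).

  λ = -3: largest Jordan block has size 2, contributing (x + 3)^2

So m_A(x) = (x + 3)^2 = x^2 + 6*x + 9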